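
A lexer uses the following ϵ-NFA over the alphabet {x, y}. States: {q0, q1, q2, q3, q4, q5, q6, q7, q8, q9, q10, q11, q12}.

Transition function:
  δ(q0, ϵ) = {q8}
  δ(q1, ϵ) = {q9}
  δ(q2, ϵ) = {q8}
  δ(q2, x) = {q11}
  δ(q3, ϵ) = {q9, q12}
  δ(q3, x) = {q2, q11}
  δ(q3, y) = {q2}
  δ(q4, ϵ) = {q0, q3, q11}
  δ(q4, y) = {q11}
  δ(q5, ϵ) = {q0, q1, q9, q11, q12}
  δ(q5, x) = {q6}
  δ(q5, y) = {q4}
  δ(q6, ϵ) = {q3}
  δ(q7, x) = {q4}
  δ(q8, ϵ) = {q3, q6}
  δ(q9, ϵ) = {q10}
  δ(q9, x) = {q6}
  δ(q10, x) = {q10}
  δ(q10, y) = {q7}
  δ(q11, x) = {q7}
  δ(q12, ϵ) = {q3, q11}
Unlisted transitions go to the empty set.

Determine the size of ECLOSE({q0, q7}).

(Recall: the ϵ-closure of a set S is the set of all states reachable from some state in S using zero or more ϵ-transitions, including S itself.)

9

Start with {q0, q7}.
From q0 via ϵ: add q8.
From q8 via ϵ: add q3, q6.
From q3 via ϵ: add q9, q12.
From q9 via ϵ: add q10.
From q12 via ϵ: add q11.
ϵ-closure = {q0, q3, q6, q7, q8, q9, q10, q11, q12}, which has 9 states.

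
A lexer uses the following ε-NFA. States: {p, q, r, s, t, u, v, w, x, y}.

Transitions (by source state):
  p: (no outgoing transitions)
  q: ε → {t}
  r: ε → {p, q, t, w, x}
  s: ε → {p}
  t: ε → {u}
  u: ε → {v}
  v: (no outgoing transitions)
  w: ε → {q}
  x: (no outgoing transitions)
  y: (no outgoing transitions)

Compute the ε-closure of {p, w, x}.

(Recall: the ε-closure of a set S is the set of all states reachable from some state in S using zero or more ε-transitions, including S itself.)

{p, q, t, u, v, w, x}

Start with {p, w, x}.
From w via ε: add q.
From q via ε: add t.
From t via ε: add u.
From u via ε: add v.
No new states can be added; the closed set is {p, q, t, u, v, w, x}.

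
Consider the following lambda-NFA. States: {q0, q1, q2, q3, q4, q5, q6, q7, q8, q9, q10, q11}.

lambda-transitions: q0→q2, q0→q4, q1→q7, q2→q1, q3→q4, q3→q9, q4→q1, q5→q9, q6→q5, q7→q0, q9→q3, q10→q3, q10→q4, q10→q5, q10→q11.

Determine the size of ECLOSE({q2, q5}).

8

Start with {q2, q5}.
From q2 via lambda: add q1.
From q5 via lambda: add q9.
From q1 via lambda: add q7.
From q9 via lambda: add q3.
From q3 via lambda: add q4.
From q7 via lambda: add q0.
lambda-closure = {q0, q1, q2, q3, q4, q5, q7, q9}, which has 8 states.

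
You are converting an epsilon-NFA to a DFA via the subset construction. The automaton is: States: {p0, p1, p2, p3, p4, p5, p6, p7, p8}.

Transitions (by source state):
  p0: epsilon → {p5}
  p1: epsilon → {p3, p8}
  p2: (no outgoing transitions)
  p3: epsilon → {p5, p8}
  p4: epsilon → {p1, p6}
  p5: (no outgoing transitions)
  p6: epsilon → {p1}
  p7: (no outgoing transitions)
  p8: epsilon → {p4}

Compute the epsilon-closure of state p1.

Start with {p1}.
From p1 via epsilon: add p3, p8.
From p3 via epsilon: add p5.
From p8 via epsilon: add p4.
From p4 via epsilon: add p6.
No new states can be added; the closed set is {p1, p3, p4, p5, p6, p8}.

{p1, p3, p4, p5, p6, p8}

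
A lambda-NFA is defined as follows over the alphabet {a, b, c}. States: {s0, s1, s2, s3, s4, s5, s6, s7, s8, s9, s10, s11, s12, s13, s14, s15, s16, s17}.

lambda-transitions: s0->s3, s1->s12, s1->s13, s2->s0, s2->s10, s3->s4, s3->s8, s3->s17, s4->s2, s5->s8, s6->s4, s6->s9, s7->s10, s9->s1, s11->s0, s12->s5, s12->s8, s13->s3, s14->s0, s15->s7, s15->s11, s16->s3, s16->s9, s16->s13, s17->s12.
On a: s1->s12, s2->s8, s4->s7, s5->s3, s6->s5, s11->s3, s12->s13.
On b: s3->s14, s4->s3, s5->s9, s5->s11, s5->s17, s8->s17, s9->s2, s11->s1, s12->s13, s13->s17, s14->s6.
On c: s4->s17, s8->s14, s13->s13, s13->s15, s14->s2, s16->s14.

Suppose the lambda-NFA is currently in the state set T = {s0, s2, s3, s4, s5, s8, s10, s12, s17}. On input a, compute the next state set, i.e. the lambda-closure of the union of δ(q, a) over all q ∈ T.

{s0, s2, s3, s4, s5, s7, s8, s10, s12, s13, s17}

s2 on a → {s8}.
s4 on a → {s7}.
s5 on a → {s3}.
s12 on a → {s13}.
No a-transition from s0, s3, s8, s10, s17.
Union after reading a: {s3, s7, s8, s13}.
Now take the lambda-closure:
From s3 via lambda: add s4, s17.
From s7 via lambda: add s10.
From s4 via lambda: add s2.
From s17 via lambda: add s12.
From s2 via lambda: add s0.
From s12 via lambda: add s5.
No new states can be added; the closed set is {s0, s2, s3, s4, s5, s7, s8, s10, s12, s13, s17}.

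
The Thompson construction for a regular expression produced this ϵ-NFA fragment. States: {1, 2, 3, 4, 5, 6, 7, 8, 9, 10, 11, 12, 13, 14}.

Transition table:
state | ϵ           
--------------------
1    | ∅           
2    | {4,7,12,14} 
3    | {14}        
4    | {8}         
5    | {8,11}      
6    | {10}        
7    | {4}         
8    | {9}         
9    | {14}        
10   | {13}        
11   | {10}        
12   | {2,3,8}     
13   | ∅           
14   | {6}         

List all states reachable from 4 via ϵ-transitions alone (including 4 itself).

Start with {4}.
From 4 via ϵ: add 8.
From 8 via ϵ: add 9.
From 9 via ϵ: add 14.
From 14 via ϵ: add 6.
From 6 via ϵ: add 10.
From 10 via ϵ: add 13.
No new states can be added; the closed set is {4, 6, 8, 9, 10, 13, 14}.

{4, 6, 8, 9, 10, 13, 14}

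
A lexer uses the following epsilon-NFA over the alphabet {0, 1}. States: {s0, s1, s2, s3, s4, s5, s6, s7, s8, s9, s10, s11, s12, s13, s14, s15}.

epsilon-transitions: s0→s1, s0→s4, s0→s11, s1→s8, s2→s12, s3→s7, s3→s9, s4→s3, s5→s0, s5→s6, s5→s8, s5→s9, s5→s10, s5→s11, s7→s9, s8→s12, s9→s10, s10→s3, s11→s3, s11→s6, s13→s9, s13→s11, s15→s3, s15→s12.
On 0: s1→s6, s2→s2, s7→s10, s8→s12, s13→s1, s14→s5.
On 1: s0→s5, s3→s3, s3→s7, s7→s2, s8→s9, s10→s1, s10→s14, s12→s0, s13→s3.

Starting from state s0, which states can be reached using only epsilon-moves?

Start with {s0}.
From s0 via epsilon: add s1, s4, s11.
From s1 via epsilon: add s8.
From s4 via epsilon: add s3.
From s11 via epsilon: add s6.
From s3 via epsilon: add s7, s9.
From s8 via epsilon: add s12.
From s9 via epsilon: add s10.
No new states can be added; the closed set is {s0, s1, s3, s4, s6, s7, s8, s9, s10, s11, s12}.

{s0, s1, s3, s4, s6, s7, s8, s9, s10, s11, s12}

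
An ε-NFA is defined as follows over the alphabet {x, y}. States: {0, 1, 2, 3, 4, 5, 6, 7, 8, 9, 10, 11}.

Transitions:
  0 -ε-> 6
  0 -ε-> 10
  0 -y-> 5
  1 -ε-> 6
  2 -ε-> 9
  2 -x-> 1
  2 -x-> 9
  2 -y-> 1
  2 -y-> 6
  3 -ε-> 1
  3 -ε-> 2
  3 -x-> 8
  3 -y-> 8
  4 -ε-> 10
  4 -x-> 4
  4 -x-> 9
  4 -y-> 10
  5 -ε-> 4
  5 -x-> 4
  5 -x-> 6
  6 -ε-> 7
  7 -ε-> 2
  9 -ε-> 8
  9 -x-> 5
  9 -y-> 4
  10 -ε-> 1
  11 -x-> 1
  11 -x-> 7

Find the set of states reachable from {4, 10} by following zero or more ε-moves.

{1, 2, 4, 6, 7, 8, 9, 10}

Start with {4, 10}.
From 10 via ε: add 1.
From 1 via ε: add 6.
From 6 via ε: add 7.
From 7 via ε: add 2.
From 2 via ε: add 9.
From 9 via ε: add 8.
No new states can be added; the closed set is {1, 2, 4, 6, 7, 8, 9, 10}.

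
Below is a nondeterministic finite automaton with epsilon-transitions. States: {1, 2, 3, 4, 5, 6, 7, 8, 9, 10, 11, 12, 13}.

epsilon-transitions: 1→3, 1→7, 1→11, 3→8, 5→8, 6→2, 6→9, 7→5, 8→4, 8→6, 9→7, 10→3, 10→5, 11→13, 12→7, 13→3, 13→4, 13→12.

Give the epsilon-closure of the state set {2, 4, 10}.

Start with {2, 4, 10}.
From 10 via epsilon: add 3, 5.
From 3 via epsilon: add 8.
From 8 via epsilon: add 6.
From 6 via epsilon: add 9.
From 9 via epsilon: add 7.
No new states can be added; the closed set is {2, 3, 4, 5, 6, 7, 8, 9, 10}.

{2, 3, 4, 5, 6, 7, 8, 9, 10}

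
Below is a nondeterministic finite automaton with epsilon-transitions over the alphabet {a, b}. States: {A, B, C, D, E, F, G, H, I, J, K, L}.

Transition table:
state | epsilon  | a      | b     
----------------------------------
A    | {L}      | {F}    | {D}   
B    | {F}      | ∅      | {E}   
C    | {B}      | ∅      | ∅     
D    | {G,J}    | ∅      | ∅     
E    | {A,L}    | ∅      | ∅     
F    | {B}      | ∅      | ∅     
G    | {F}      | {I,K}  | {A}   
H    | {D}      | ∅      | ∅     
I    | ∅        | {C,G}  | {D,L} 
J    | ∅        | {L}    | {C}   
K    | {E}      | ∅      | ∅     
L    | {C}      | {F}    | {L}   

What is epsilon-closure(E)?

{A, B, C, E, F, L}

Start with {E}.
From E via epsilon: add A, L.
From L via epsilon: add C.
From C via epsilon: add B.
From B via epsilon: add F.
No new states can be added; the closed set is {A, B, C, E, F, L}.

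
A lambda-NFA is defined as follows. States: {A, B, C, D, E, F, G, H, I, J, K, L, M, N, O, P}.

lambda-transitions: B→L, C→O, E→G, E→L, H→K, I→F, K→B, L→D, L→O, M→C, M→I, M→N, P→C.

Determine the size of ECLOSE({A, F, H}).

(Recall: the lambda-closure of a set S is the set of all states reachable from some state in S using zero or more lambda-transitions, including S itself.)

8

Start with {A, F, H}.
From H via lambda: add K.
From K via lambda: add B.
From B via lambda: add L.
From L via lambda: add D, O.
lambda-closure = {A, B, D, F, H, K, L, O}, which has 8 states.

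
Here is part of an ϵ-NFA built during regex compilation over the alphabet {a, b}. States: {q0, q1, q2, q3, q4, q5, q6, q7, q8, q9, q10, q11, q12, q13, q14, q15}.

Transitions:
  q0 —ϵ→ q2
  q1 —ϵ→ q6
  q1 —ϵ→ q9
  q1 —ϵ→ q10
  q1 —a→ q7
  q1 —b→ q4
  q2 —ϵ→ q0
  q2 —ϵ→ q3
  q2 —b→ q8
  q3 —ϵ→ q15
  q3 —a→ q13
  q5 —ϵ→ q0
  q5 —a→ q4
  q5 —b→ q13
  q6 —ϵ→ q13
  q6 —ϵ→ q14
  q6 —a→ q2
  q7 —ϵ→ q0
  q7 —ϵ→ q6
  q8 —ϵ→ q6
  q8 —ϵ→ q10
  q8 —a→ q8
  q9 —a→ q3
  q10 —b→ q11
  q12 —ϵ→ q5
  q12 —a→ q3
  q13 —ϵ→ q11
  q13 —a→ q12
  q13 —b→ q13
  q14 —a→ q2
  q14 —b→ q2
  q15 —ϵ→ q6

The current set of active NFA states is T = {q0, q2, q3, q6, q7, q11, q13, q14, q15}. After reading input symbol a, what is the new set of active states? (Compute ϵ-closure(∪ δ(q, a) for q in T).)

{q0, q2, q3, q5, q6, q11, q12, q13, q14, q15}

q3 on a → {q13}.
q6 on a → {q2}.
q13 on a → {q12}.
q14 on a → {q2}.
No a-transition from q0, q2, q7, q11, q15.
Union after reading a: {q2, q12, q13}.
Now take the ϵ-closure:
From q2 via ϵ: add q0, q3.
From q12 via ϵ: add q5.
From q13 via ϵ: add q11.
From q3 via ϵ: add q15.
From q15 via ϵ: add q6.
From q6 via ϵ: add q14.
No new states can be added; the closed set is {q0, q2, q3, q5, q6, q11, q12, q13, q14, q15}.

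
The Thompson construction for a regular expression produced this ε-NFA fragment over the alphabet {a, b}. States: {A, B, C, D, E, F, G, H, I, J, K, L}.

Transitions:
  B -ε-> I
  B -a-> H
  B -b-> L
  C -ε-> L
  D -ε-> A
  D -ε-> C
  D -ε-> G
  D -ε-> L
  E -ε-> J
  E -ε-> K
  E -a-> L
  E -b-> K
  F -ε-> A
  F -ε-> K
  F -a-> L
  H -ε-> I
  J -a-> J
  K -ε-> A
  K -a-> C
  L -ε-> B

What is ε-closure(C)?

{B, C, I, L}

Start with {C}.
From C via ε: add L.
From L via ε: add B.
From B via ε: add I.
No new states can be added; the closed set is {B, C, I, L}.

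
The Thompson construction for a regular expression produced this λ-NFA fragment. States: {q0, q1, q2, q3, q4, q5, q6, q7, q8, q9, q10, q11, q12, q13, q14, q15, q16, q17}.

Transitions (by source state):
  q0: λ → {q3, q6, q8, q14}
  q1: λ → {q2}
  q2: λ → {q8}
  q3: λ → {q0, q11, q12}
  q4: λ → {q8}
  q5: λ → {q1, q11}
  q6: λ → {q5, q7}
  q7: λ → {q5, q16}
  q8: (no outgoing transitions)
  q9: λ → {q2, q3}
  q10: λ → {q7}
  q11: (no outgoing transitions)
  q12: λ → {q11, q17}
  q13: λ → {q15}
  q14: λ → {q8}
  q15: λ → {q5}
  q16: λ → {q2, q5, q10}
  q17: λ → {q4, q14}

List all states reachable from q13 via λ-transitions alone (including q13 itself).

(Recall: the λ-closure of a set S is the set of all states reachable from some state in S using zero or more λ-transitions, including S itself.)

{q1, q2, q5, q8, q11, q13, q15}

Start with {q13}.
From q13 via λ: add q15.
From q15 via λ: add q5.
From q5 via λ: add q1, q11.
From q1 via λ: add q2.
From q2 via λ: add q8.
No new states can be added; the closed set is {q1, q2, q5, q8, q11, q13, q15}.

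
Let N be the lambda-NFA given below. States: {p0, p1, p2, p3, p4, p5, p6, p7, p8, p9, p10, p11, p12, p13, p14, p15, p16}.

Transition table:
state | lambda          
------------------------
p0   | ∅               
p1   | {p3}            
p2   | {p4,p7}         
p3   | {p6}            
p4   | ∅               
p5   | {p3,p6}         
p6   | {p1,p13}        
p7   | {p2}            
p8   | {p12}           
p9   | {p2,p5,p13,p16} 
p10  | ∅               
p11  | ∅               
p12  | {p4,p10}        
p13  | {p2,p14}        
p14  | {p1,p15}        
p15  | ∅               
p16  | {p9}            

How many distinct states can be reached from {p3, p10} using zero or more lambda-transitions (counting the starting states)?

Start with {p3, p10}.
From p3 via lambda: add p6.
From p6 via lambda: add p1, p13.
From p13 via lambda: add p2, p14.
From p2 via lambda: add p4, p7.
From p14 via lambda: add p15.
lambda-closure = {p1, p2, p3, p4, p6, p7, p10, p13, p14, p15}, which has 10 states.

10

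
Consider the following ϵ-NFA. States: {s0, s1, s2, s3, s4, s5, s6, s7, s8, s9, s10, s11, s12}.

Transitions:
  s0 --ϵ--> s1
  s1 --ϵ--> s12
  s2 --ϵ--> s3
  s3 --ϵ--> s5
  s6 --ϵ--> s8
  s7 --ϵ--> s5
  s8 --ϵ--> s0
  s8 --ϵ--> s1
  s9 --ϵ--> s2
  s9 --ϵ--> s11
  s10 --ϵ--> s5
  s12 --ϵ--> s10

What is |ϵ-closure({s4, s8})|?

7

Start with {s4, s8}.
From s8 via ϵ: add s0, s1.
From s1 via ϵ: add s12.
From s12 via ϵ: add s10.
From s10 via ϵ: add s5.
ϵ-closure = {s0, s1, s4, s5, s8, s10, s12}, which has 7 states.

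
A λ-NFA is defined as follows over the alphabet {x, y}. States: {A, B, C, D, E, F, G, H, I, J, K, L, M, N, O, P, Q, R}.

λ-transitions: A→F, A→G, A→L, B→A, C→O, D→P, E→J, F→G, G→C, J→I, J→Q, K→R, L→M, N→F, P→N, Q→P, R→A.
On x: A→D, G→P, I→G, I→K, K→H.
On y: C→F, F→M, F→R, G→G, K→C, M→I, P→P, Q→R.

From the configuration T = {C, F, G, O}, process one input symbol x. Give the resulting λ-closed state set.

{C, F, G, N, O, P}

G on x → {P}.
No x-transition from C, F, O.
Union after reading x: {P}.
Now take the λ-closure:
From P via λ: add N.
From N via λ: add F.
From F via λ: add G.
From G via λ: add C.
From C via λ: add O.
No new states can be added; the closed set is {C, F, G, N, O, P}.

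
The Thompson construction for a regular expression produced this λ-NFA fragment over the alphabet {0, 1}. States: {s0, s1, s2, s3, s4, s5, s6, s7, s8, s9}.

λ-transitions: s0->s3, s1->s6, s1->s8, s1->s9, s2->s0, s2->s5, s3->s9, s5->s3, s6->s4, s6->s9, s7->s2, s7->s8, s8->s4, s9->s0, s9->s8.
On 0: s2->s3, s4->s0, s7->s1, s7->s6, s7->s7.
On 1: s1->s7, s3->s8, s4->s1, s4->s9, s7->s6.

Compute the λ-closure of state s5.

Start with {s5}.
From s5 via λ: add s3.
From s3 via λ: add s9.
From s9 via λ: add s0, s8.
From s8 via λ: add s4.
No new states can be added; the closed set is {s0, s3, s4, s5, s8, s9}.

{s0, s3, s4, s5, s8, s9}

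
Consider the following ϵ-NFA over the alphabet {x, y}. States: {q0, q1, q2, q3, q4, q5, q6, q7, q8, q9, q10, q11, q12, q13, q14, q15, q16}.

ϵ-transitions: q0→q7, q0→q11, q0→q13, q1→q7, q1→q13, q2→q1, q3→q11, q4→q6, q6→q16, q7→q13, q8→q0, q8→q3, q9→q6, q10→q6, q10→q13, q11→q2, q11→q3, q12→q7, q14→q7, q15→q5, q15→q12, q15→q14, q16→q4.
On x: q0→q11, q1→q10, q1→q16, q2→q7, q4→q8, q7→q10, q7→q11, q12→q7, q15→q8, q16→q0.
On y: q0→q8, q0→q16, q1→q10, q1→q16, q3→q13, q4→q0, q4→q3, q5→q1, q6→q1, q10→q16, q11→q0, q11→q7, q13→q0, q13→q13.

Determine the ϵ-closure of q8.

{q0, q1, q2, q3, q7, q8, q11, q13}

Start with {q8}.
From q8 via ϵ: add q0, q3.
From q0 via ϵ: add q7, q11, q13.
From q11 via ϵ: add q2.
From q2 via ϵ: add q1.
No new states can be added; the closed set is {q0, q1, q2, q3, q7, q8, q11, q13}.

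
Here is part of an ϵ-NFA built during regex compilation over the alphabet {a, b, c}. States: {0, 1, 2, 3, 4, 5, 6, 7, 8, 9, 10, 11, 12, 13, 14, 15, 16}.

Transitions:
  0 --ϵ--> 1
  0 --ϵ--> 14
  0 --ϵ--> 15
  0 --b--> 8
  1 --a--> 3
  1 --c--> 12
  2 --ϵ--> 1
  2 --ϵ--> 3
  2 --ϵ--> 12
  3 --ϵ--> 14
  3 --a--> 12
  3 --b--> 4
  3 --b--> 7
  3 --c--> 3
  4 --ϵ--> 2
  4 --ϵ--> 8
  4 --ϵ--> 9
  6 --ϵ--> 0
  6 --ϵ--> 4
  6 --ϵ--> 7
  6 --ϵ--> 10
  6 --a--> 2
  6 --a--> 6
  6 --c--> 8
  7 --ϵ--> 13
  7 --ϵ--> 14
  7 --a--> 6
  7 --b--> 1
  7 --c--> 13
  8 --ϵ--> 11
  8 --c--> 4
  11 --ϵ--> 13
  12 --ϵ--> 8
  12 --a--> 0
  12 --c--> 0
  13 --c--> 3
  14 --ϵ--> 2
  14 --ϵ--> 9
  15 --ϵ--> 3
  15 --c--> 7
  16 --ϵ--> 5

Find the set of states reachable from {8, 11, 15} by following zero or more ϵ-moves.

{1, 2, 3, 8, 9, 11, 12, 13, 14, 15}

Start with {8, 11, 15}.
From 11 via ϵ: add 13.
From 15 via ϵ: add 3.
From 3 via ϵ: add 14.
From 14 via ϵ: add 2, 9.
From 2 via ϵ: add 1, 12.
No new states can be added; the closed set is {1, 2, 3, 8, 9, 11, 12, 13, 14, 15}.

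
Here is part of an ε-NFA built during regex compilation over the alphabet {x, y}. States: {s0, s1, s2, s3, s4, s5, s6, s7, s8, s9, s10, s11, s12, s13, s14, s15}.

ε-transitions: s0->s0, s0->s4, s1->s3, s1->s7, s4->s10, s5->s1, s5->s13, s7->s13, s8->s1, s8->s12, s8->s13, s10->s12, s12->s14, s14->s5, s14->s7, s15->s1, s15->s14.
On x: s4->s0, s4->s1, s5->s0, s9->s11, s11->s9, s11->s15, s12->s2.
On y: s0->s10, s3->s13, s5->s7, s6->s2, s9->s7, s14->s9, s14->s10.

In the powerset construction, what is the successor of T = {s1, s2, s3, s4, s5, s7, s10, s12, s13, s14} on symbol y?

s3 on y → {s13}.
s5 on y → {s7}.
s14 on y → {s9, s10}.
No y-transition from s1, s2, s4, s7, s10, s12, s13.
Union after reading y: {s7, s9, s10, s13}.
Now take the ε-closure:
From s10 via ε: add s12.
From s12 via ε: add s14.
From s14 via ε: add s5.
From s5 via ε: add s1.
From s1 via ε: add s3.
No new states can be added; the closed set is {s1, s3, s5, s7, s9, s10, s12, s13, s14}.

{s1, s3, s5, s7, s9, s10, s12, s13, s14}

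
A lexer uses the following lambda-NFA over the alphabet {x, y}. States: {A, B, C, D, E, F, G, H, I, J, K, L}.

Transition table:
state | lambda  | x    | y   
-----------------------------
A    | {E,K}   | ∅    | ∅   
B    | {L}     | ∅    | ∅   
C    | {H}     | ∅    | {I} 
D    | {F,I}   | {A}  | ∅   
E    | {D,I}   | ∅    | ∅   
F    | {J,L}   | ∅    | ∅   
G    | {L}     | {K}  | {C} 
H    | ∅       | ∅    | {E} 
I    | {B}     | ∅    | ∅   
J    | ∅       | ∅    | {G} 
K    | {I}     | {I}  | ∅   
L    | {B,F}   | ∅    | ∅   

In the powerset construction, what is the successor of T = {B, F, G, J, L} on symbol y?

G on y → {C}.
J on y → {G}.
No y-transition from B, F, L.
Union after reading y: {C, G}.
Now take the lambda-closure:
From C via lambda: add H.
From G via lambda: add L.
From L via lambda: add B, F.
From F via lambda: add J.
No new states can be added; the closed set is {B, C, F, G, H, J, L}.

{B, C, F, G, H, J, L}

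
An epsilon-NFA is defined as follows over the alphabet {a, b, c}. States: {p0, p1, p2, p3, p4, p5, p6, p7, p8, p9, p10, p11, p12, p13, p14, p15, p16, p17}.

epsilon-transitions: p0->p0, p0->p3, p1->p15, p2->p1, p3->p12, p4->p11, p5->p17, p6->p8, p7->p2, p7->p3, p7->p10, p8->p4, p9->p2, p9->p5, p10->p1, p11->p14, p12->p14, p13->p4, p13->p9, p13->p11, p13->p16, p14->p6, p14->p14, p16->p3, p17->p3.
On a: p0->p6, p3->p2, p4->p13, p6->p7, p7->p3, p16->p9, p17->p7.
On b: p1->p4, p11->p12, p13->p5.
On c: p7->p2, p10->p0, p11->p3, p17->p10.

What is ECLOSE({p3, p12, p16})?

Start with {p3, p12, p16}.
From p12 via epsilon: add p14.
From p14 via epsilon: add p6.
From p6 via epsilon: add p8.
From p8 via epsilon: add p4.
From p4 via epsilon: add p11.
No new states can be added; the closed set is {p3, p4, p6, p8, p11, p12, p14, p16}.

{p3, p4, p6, p8, p11, p12, p14, p16}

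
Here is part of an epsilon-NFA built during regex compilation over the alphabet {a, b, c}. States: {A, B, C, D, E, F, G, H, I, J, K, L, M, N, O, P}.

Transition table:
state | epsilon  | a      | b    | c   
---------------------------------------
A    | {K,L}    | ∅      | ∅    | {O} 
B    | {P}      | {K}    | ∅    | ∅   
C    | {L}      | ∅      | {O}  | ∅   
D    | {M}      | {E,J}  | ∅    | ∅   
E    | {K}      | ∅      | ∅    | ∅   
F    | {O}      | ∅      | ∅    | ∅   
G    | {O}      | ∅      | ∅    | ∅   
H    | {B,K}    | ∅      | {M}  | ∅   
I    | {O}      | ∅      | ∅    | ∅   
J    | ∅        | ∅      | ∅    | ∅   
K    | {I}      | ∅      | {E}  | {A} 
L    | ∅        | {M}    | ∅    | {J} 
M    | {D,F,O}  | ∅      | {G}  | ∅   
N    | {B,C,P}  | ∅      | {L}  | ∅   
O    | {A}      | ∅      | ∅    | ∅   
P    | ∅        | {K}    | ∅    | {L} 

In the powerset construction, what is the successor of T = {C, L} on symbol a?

L on a → {M}.
No a-transition from C.
Union after reading a: {M}.
Now take the epsilon-closure:
From M via epsilon: add D, F, O.
From O via epsilon: add A.
From A via epsilon: add K, L.
From K via epsilon: add I.
No new states can be added; the closed set is {A, D, F, I, K, L, M, O}.

{A, D, F, I, K, L, M, O}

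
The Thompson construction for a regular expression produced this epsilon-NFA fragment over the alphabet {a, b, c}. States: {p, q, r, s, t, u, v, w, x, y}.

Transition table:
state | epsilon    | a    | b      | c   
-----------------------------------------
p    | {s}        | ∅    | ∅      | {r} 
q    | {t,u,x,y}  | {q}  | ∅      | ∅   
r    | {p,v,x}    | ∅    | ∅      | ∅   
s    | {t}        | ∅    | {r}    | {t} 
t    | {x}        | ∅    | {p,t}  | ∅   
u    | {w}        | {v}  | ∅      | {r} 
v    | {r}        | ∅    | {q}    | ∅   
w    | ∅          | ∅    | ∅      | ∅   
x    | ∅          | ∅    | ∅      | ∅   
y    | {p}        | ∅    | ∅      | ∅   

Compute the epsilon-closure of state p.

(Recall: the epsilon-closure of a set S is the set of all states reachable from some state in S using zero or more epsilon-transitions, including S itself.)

Start with {p}.
From p via epsilon: add s.
From s via epsilon: add t.
From t via epsilon: add x.
No new states can be added; the closed set is {p, s, t, x}.

{p, s, t, x}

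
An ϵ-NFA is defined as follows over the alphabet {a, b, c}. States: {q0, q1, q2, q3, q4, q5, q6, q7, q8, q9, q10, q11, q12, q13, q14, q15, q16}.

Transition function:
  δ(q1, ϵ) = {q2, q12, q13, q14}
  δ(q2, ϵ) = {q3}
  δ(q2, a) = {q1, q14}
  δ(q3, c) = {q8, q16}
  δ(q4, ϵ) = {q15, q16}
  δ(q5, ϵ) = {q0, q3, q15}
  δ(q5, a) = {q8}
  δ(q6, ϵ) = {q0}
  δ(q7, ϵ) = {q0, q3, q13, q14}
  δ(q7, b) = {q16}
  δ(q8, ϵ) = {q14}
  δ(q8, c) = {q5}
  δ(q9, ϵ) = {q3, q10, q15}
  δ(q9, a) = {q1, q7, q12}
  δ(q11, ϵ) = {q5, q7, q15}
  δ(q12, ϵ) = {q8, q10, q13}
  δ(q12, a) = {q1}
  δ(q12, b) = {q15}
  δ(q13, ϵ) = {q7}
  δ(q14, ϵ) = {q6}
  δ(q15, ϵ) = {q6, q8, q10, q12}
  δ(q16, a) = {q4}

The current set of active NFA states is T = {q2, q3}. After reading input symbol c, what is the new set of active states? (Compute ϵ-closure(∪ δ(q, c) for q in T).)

q3 on c → {q8, q16}.
No c-transition from q2.
Union after reading c: {q8, q16}.
Now take the ϵ-closure:
From q8 via ϵ: add q14.
From q14 via ϵ: add q6.
From q6 via ϵ: add q0.
No new states can be added; the closed set is {q0, q6, q8, q14, q16}.

{q0, q6, q8, q14, q16}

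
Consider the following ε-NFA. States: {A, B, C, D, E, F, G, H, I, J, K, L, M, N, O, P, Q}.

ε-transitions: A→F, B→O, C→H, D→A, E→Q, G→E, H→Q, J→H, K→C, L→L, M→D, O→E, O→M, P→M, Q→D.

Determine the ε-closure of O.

{A, D, E, F, M, O, Q}

Start with {O}.
From O via ε: add E, M.
From E via ε: add Q.
From M via ε: add D.
From D via ε: add A.
From A via ε: add F.
No new states can be added; the closed set is {A, D, E, F, M, O, Q}.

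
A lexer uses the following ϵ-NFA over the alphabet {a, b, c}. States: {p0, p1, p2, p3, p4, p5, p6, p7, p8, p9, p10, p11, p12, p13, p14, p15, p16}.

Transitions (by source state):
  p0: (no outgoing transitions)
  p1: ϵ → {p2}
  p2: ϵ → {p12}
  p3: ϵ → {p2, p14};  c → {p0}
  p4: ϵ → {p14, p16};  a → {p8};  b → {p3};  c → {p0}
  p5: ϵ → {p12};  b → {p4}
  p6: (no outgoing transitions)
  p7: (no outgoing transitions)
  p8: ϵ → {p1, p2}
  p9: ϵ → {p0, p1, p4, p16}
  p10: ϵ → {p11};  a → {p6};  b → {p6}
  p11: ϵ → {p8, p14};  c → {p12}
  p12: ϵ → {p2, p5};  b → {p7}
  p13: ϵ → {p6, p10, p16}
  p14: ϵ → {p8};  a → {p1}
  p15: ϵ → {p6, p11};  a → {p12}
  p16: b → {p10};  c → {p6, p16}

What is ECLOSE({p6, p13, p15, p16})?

Start with {p6, p13, p15, p16}.
From p13 via ϵ: add p10.
From p15 via ϵ: add p11.
From p11 via ϵ: add p8, p14.
From p8 via ϵ: add p1, p2.
From p2 via ϵ: add p12.
From p12 via ϵ: add p5.
No new states can be added; the closed set is {p1, p2, p5, p6, p8, p10, p11, p12, p13, p14, p15, p16}.

{p1, p2, p5, p6, p8, p10, p11, p12, p13, p14, p15, p16}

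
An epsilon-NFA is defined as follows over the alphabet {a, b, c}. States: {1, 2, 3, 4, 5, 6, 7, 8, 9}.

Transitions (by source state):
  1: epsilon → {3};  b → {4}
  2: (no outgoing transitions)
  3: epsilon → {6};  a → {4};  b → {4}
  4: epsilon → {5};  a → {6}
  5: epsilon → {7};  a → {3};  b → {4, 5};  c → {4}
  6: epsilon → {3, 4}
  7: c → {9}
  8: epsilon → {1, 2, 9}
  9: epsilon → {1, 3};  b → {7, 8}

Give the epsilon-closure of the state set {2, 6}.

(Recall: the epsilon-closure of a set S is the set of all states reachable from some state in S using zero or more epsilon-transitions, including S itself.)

{2, 3, 4, 5, 6, 7}

Start with {2, 6}.
From 6 via epsilon: add 3, 4.
From 4 via epsilon: add 5.
From 5 via epsilon: add 7.
No new states can be added; the closed set is {2, 3, 4, 5, 6, 7}.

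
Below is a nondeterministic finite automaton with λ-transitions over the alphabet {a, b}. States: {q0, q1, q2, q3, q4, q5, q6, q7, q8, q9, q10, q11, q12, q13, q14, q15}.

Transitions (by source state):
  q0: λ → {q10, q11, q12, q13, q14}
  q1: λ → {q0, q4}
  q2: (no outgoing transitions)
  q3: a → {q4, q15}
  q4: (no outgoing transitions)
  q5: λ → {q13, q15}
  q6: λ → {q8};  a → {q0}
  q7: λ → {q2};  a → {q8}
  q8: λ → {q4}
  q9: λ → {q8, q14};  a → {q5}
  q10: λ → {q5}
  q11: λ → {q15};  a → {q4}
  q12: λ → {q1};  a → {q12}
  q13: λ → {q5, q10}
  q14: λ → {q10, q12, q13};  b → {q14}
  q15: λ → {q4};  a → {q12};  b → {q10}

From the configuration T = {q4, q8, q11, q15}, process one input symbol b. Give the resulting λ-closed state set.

{q4, q5, q10, q13, q15}

q15 on b → {q10}.
No b-transition from q4, q8, q11.
Union after reading b: {q10}.
Now take the λ-closure:
From q10 via λ: add q5.
From q5 via λ: add q13, q15.
From q15 via λ: add q4.
No new states can be added; the closed set is {q4, q5, q10, q13, q15}.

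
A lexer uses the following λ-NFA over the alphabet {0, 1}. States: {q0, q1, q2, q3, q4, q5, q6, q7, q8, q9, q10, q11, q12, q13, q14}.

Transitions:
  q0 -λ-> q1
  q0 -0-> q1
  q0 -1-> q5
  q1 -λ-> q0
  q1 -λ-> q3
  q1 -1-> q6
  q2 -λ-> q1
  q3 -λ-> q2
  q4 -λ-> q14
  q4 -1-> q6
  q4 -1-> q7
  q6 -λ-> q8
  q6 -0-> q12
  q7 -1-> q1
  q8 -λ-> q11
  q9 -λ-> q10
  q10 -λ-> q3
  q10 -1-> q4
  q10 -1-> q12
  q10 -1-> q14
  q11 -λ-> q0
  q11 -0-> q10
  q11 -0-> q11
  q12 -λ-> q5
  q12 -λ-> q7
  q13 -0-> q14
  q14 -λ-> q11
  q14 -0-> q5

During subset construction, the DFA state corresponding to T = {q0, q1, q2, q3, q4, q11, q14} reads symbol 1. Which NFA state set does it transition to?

q0 on 1 → {q5}.
q1 on 1 → {q6}.
q4 on 1 → {q6, q7}.
No 1-transition from q2, q3, q11, q14.
Union after reading 1: {q5, q6, q7}.
Now take the λ-closure:
From q6 via λ: add q8.
From q8 via λ: add q11.
From q11 via λ: add q0.
From q0 via λ: add q1.
From q1 via λ: add q3.
From q3 via λ: add q2.
No new states can be added; the closed set is {q0, q1, q2, q3, q5, q6, q7, q8, q11}.

{q0, q1, q2, q3, q5, q6, q7, q8, q11}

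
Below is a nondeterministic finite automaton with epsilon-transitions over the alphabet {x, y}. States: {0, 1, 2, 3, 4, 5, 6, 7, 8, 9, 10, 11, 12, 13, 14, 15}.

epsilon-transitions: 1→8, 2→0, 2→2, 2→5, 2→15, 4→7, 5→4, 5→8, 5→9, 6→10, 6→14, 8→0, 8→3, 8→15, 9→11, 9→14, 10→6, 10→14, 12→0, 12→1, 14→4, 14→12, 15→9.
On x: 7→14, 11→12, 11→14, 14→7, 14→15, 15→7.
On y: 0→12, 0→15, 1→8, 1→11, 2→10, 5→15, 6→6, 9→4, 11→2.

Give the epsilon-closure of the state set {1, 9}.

Start with {1, 9}.
From 1 via epsilon: add 8.
From 9 via epsilon: add 11, 14.
From 8 via epsilon: add 0, 3, 15.
From 14 via epsilon: add 4, 12.
From 4 via epsilon: add 7.
No new states can be added; the closed set is {0, 1, 3, 4, 7, 8, 9, 11, 12, 14, 15}.

{0, 1, 3, 4, 7, 8, 9, 11, 12, 14, 15}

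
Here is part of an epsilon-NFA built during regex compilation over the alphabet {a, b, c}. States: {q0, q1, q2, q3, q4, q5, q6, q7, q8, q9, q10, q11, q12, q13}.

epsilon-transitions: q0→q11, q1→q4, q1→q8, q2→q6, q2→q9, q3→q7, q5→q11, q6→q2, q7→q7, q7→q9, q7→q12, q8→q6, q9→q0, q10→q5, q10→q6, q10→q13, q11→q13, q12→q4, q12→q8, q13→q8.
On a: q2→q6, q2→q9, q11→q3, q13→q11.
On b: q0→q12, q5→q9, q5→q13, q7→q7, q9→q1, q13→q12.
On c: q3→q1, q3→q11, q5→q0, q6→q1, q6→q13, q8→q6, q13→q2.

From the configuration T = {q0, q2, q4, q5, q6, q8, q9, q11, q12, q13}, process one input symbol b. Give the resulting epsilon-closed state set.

q0 on b → {q12}.
q5 on b → {q9, q13}.
q9 on b → {q1}.
q13 on b → {q12}.
No b-transition from q2, q4, q6, q8, q11, q12.
Union after reading b: {q1, q9, q12, q13}.
Now take the epsilon-closure:
From q1 via epsilon: add q4, q8.
From q9 via epsilon: add q0.
From q0 via epsilon: add q11.
From q8 via epsilon: add q6.
From q6 via epsilon: add q2.
No new states can be added; the closed set is {q0, q1, q2, q4, q6, q8, q9, q11, q12, q13}.

{q0, q1, q2, q4, q6, q8, q9, q11, q12, q13}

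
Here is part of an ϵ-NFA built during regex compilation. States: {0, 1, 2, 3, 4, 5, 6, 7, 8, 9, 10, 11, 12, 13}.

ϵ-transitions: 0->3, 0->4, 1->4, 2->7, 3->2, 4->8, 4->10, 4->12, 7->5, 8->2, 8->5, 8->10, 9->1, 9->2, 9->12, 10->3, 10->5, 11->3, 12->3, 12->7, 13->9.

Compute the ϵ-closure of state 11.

{2, 3, 5, 7, 11}

Start with {11}.
From 11 via ϵ: add 3.
From 3 via ϵ: add 2.
From 2 via ϵ: add 7.
From 7 via ϵ: add 5.
No new states can be added; the closed set is {2, 3, 5, 7, 11}.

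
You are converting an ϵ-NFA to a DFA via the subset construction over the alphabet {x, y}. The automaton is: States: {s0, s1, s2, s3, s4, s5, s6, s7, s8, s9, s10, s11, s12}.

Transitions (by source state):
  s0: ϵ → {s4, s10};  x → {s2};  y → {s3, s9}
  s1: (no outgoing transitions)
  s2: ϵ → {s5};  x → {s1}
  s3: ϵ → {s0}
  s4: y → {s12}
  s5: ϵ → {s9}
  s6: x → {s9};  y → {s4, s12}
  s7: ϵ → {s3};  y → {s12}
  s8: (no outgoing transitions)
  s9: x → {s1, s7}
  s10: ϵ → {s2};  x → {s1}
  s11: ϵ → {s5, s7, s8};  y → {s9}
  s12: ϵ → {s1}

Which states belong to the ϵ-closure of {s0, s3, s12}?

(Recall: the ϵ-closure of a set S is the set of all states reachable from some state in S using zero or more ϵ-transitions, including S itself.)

Start with {s0, s3, s12}.
From s0 via ϵ: add s4, s10.
From s12 via ϵ: add s1.
From s10 via ϵ: add s2.
From s2 via ϵ: add s5.
From s5 via ϵ: add s9.
No new states can be added; the closed set is {s0, s1, s2, s3, s4, s5, s9, s10, s12}.

{s0, s1, s2, s3, s4, s5, s9, s10, s12}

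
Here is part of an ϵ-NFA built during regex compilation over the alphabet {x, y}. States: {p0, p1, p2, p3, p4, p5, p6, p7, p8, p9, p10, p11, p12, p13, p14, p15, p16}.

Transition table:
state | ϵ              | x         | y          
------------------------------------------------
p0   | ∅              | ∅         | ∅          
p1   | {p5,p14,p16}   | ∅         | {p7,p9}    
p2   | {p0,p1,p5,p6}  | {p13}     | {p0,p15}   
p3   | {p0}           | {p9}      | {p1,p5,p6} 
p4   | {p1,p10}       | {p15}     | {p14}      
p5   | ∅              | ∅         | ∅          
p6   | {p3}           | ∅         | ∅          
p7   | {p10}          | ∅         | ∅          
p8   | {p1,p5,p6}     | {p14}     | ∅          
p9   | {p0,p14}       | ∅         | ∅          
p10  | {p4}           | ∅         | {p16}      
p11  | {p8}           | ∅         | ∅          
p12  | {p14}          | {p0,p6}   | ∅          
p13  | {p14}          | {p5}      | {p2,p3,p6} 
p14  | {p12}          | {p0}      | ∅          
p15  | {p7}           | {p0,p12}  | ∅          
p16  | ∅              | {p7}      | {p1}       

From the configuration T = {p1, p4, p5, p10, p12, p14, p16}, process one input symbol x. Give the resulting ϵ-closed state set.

{p0, p1, p3, p4, p5, p6, p7, p10, p12, p14, p15, p16}

p4 on x → {p15}.
p12 on x → {p0, p6}.
p14 on x → {p0}.
p16 on x → {p7}.
No x-transition from p1, p5, p10.
Union after reading x: {p0, p6, p7, p15}.
Now take the ϵ-closure:
From p6 via ϵ: add p3.
From p7 via ϵ: add p10.
From p10 via ϵ: add p4.
From p4 via ϵ: add p1.
From p1 via ϵ: add p5, p14, p16.
From p14 via ϵ: add p12.
No new states can be added; the closed set is {p0, p1, p3, p4, p5, p6, p7, p10, p12, p14, p15, p16}.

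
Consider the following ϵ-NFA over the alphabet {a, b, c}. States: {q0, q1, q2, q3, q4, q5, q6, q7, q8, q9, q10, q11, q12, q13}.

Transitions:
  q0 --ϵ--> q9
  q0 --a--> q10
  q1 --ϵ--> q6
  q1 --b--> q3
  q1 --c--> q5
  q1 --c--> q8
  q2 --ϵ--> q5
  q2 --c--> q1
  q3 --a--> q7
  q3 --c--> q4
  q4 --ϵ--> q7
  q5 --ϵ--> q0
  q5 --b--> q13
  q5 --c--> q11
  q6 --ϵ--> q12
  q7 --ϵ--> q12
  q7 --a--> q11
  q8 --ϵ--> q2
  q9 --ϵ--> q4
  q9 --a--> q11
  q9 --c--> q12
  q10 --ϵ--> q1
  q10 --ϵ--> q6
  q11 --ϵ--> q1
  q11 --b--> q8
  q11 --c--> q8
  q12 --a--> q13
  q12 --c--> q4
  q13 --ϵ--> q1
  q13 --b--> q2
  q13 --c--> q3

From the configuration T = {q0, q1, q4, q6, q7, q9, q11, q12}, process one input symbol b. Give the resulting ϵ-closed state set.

{q0, q2, q3, q4, q5, q7, q8, q9, q12}

q1 on b → {q3}.
q11 on b → {q8}.
No b-transition from q0, q4, q6, q7, q9, q12.
Union after reading b: {q3, q8}.
Now take the ϵ-closure:
From q8 via ϵ: add q2.
From q2 via ϵ: add q5.
From q5 via ϵ: add q0.
From q0 via ϵ: add q9.
From q9 via ϵ: add q4.
From q4 via ϵ: add q7.
From q7 via ϵ: add q12.
No new states can be added; the closed set is {q0, q2, q3, q4, q5, q7, q8, q9, q12}.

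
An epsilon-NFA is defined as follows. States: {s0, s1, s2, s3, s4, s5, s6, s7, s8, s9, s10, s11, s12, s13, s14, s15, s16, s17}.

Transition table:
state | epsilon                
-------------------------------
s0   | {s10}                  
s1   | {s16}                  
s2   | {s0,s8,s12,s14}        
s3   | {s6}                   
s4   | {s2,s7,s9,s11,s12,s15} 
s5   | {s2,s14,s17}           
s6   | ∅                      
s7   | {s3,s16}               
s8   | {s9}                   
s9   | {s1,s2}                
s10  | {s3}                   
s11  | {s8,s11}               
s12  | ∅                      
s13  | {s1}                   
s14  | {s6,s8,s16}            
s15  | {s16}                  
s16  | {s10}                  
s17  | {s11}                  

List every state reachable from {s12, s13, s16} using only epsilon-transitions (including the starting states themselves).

{s1, s3, s6, s10, s12, s13, s16}

Start with {s12, s13, s16}.
From s13 via epsilon: add s1.
From s16 via epsilon: add s10.
From s10 via epsilon: add s3.
From s3 via epsilon: add s6.
No new states can be added; the closed set is {s1, s3, s6, s10, s12, s13, s16}.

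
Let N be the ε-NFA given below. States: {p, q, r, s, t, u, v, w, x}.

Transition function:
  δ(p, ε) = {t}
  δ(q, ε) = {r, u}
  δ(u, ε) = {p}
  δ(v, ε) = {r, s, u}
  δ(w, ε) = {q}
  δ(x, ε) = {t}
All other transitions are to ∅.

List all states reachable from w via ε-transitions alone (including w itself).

{p, q, r, t, u, w}

Start with {w}.
From w via ε: add q.
From q via ε: add r, u.
From u via ε: add p.
From p via ε: add t.
No new states can be added; the closed set is {p, q, r, t, u, w}.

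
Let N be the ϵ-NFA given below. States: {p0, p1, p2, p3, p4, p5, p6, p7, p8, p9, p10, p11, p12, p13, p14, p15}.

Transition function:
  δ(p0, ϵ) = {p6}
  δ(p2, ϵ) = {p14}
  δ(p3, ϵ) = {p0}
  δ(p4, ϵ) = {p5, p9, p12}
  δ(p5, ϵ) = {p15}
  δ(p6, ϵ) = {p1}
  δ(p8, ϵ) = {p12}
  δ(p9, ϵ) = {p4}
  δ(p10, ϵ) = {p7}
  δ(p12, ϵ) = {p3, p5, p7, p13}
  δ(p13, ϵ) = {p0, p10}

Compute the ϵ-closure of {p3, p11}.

Start with {p3, p11}.
From p3 via ϵ: add p0.
From p0 via ϵ: add p6.
From p6 via ϵ: add p1.
No new states can be added; the closed set is {p0, p1, p3, p6, p11}.

{p0, p1, p3, p6, p11}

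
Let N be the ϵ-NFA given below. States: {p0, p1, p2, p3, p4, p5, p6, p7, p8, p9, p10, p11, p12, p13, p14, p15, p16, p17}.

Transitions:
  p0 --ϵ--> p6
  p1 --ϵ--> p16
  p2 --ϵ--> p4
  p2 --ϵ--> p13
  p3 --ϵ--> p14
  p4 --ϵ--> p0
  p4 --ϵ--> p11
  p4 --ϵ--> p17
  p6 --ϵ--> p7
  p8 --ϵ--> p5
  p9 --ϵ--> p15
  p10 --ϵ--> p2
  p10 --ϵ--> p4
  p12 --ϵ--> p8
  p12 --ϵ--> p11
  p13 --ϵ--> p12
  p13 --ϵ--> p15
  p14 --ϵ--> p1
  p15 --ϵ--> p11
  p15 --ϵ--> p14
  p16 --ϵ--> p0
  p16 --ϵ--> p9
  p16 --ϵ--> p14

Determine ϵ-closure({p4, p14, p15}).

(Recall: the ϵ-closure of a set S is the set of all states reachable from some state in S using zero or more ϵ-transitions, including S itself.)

{p0, p1, p4, p6, p7, p9, p11, p14, p15, p16, p17}

Start with {p4, p14, p15}.
From p4 via ϵ: add p0, p11, p17.
From p14 via ϵ: add p1.
From p0 via ϵ: add p6.
From p1 via ϵ: add p16.
From p6 via ϵ: add p7.
From p16 via ϵ: add p9.
No new states can be added; the closed set is {p0, p1, p4, p6, p7, p9, p11, p14, p15, p16, p17}.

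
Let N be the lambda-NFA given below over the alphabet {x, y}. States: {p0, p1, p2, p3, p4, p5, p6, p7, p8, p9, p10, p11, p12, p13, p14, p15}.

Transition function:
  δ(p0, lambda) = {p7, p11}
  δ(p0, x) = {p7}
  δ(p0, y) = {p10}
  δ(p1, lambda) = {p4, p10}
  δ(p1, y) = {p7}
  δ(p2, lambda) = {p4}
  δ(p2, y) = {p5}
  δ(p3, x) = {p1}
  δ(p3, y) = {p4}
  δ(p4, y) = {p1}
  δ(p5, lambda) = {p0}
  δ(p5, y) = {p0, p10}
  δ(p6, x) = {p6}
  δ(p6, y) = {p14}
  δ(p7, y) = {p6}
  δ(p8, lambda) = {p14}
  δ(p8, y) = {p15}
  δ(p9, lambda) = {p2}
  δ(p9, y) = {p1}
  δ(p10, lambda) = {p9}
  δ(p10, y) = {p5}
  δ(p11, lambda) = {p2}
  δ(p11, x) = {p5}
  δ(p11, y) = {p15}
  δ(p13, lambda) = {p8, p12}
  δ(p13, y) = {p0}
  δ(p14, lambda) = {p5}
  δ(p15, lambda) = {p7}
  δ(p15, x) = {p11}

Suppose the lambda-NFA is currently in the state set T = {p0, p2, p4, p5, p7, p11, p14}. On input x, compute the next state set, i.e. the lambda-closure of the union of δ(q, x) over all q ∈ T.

p0 on x → {p7}.
p11 on x → {p5}.
No x-transition from p2, p4, p5, p7, p14.
Union after reading x: {p5, p7}.
Now take the lambda-closure:
From p5 via lambda: add p0.
From p0 via lambda: add p11.
From p11 via lambda: add p2.
From p2 via lambda: add p4.
No new states can be added; the closed set is {p0, p2, p4, p5, p7, p11}.

{p0, p2, p4, p5, p7, p11}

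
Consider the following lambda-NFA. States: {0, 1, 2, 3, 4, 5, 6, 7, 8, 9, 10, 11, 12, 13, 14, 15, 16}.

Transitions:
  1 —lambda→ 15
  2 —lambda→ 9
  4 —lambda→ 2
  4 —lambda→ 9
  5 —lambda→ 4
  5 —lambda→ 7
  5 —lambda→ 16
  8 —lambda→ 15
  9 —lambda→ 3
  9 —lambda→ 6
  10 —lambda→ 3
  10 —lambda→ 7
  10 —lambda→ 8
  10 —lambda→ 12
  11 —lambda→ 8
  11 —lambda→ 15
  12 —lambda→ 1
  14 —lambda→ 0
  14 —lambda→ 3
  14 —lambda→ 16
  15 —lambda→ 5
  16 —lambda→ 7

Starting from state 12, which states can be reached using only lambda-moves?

Start with {12}.
From 12 via lambda: add 1.
From 1 via lambda: add 15.
From 15 via lambda: add 5.
From 5 via lambda: add 4, 7, 16.
From 4 via lambda: add 2, 9.
From 9 via lambda: add 3, 6.
No new states can be added; the closed set is {1, 2, 3, 4, 5, 6, 7, 9, 12, 15, 16}.

{1, 2, 3, 4, 5, 6, 7, 9, 12, 15, 16}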